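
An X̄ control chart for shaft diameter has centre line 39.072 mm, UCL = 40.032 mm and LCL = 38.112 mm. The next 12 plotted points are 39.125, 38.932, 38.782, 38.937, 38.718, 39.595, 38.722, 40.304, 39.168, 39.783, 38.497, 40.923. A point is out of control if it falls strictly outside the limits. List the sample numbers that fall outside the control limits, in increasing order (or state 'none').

8, 12

Compare each point to [38.112, 40.032]: sample 8 = 40.304 > UCL; sample 12 = 40.923 > UCL.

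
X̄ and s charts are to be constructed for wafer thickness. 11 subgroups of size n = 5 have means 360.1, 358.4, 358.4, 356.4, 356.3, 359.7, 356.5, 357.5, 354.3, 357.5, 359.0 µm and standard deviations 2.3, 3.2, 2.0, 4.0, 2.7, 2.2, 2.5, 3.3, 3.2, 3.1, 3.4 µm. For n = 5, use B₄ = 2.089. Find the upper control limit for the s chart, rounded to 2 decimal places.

6.06

s̄ = (2.3 + 3.2 + 2.0 + 4.0 + 2.7 + 2.2 + 2.5 + 3.3 + 3.2 + 3.1 + 3.4) / 11 = 2.9000
UCL_s = B₄·s̄ = 2.089 × 2.9000 = 6.0581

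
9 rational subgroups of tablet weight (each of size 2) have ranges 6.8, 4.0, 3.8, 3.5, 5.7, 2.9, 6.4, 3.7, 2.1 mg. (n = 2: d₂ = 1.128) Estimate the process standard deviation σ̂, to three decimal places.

R̄ = (6.8 + 4.0 + 3.8 + 3.5 + 5.7 + 2.9 + 6.4 + 3.7 + 2.1) / 9 = 4.3222
σ̂ = R̄ / d₂ = 4.3222 / 1.128 = 3.8318

3.832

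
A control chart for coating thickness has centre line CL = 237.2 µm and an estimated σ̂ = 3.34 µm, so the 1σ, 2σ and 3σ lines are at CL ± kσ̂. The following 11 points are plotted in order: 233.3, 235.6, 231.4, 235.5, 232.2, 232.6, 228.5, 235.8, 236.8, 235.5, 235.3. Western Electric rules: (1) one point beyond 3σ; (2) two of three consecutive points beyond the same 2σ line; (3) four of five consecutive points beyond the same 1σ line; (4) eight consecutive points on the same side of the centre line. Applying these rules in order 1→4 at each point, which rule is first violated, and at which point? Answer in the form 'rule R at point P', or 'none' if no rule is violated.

rule 3 at point 7

Zone of each point (C = within 1σ̂, B = 1σ̂–2σ̂, A = 2σ̂–3σ̂, * = beyond 3σ̂; sign = side of CL): 1:-B, 2:-C, 3:-B, 4:-C, 5:-B, 6:-B, 7:-A, 8:-C, 9:-C, 10:-C, 11:-C
Rule 3 (four of five consecutive points beyond the same 1σ limit) is satisfied at point 7.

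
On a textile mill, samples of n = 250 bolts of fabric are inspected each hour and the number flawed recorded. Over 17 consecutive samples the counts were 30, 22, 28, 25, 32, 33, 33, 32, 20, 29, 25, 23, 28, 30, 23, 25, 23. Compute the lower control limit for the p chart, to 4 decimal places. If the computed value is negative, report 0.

p̄ = Σdᵢ / (k·n) = 461 / (17 × 250) = 0.10847
LCL = p̄ − 3·√(p̄(1−p̄)/n) = 0.10847 − 3 × 0.01967 = 0.04947

0.0495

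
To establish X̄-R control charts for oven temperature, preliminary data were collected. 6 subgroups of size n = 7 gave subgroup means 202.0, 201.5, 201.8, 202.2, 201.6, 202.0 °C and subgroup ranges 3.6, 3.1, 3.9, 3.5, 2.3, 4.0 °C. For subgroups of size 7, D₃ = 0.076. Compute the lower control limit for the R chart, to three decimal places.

0.258

R̄ = (3.6 + 3.1 + 3.9 + 3.5 + 2.3 + 4.0) / 6 = 20.4000 / 6 = 3.4000
LCL_R = D₃·R̄ = 0.076 × 3.4000 = 0.2584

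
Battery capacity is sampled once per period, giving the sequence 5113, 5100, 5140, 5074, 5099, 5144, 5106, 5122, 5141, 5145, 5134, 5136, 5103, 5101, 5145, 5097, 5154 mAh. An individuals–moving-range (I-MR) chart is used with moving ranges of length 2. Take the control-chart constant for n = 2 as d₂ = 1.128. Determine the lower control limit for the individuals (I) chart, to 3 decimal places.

5043.862

X̄ = (5113 + 5100 + 5140 + 5074 + 5099 + 5144 + 5106 + 5122 + 5141 + 5145 + 5134 + 5136 + 5103 + 5101 + 5145 + 5097 + 5154) / 17 = 5120.8235
Moving ranges: 13, 40, 66, 25, 45, 38, 16, 19, 4, 11, 2, 33, 2, 44, 48, 57; M̄R̄ = 463.0000 / 16 = 28.9375
LCL = X̄ − 3·M̄R̄/d₂ = 5120.8235 − 3 × 28.9375 / 1.128 = 5043.8621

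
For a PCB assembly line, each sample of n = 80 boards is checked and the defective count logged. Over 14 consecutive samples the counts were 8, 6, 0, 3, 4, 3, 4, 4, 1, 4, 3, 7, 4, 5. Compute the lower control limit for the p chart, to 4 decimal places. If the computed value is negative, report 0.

0.0000

p̄ = Σdᵢ / (k·n) = 56 / (14 × 80) = 0.05000
LCL = p̄ − 3·√(p̄(1−p̄)/n) = 0.05000 − 3 × 0.02437 = -0.02310 → 0 (negative, so LCL = 0)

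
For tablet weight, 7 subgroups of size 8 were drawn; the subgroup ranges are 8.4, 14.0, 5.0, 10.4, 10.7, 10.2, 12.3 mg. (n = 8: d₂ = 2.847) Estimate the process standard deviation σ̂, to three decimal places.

R̄ = (8.4 + 14.0 + 5.0 + 10.4 + 10.7 + 10.2 + 12.3) / 7 = 10.1429
σ̂ = R̄ / d₂ = 10.1429 / 2.847 = 3.5626

3.563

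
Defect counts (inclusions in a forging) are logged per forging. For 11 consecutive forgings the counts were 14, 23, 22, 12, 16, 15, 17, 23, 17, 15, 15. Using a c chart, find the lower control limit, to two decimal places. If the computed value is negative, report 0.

c̄ = (14 + 23 + 22 + 12 + 16 + 15 + 17 + 23 + 17 + 15 + 15) / 11 = 189 / 11 = 17.1818
LCL = c̄ − 3√c̄ = 17.1818 − 3 × 4.1451 = 4.7465

4.75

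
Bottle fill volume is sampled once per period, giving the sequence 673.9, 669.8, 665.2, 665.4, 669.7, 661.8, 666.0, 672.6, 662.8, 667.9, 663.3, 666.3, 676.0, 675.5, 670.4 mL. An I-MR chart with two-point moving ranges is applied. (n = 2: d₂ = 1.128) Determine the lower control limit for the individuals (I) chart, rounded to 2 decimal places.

655.20

X̄ = (673.9 + 669.8 + 665.2 + 665.4 + 669.7 + 661.8 + 666.0 + 672.6 + 662.8 + 667.9 + 663.3 + 666.3 + 676.0 + 675.5 + 670.4) / 15 = 668.4400
Moving ranges: 4.1, 4.6, 0.2, 4.3, 7.9, 4.2, 6.6, 9.8, 5.1, 4.6, 3.0, 9.7, 0.5, 5.1; M̄R̄ = 69.7000 / 14 = 4.9786
LCL = X̄ − 3·M̄R̄/d₂ = 668.4400 − 3 × 4.9786 / 1.128 = 655.1991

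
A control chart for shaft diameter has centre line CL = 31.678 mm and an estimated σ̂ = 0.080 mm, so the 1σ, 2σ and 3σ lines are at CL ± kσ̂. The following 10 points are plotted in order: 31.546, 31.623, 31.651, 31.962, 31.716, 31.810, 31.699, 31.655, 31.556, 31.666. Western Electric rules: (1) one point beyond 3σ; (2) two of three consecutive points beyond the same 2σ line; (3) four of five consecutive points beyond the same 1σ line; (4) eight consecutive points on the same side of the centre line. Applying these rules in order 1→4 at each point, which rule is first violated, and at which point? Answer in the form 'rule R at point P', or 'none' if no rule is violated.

Zone of each point (C = within 1σ̂, B = 1σ̂–2σ̂, A = 2σ̂–3σ̂, * = beyond 3σ̂; sign = side of CL): 1:-B, 2:-C, 3:-C, 4:+*, 5:+C, 6:+B, 7:+C, 8:-C, 9:-B, 10:-C
Rule 1 (one point beyond the 3σ limits) is satisfied at point 4.

rule 1 at point 4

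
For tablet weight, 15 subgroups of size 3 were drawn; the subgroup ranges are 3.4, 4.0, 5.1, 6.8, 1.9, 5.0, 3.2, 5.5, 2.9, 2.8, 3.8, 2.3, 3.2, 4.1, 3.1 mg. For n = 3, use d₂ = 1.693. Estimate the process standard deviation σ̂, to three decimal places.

R̄ = (3.4 + 4.0 + 5.1 + 6.8 + 1.9 + 5.0 + 3.2 + 5.5 + 2.9 + 2.8 + 3.8 + 2.3 + 3.2 + 4.1 + 3.1) / 15 = 3.8067
σ̂ = R̄ / d₂ = 3.8067 / 1.693 = 2.2485

2.248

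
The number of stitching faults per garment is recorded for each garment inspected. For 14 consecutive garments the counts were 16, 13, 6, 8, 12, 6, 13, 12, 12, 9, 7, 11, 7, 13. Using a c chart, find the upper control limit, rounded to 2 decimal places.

c̄ = (16 + 13 + 6 + 8 + 12 + 6 + 13 + 12 + 12 + 9 + 7 + 11 + 7 + 13) / 14 = 145 / 14 = 10.3571
UCL = c̄ + 3√c̄ = 10.3571 + 3 × √10.3571 = 10.3571 + 3 × 3.2183 = 20.0119

20.01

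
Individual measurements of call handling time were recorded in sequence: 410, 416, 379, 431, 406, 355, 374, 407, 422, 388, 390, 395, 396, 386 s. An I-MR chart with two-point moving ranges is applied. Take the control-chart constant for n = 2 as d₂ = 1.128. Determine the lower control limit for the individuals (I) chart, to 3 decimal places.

X̄ = (410 + 416 + 379 + 431 + 406 + 355 + 374 + 407 + 422 + 388 + 390 + 395 + 396 + 386) / 14 = 396.7857
Moving ranges: 6, 37, 52, 25, 51, 19, 33, 15, 34, 2, 5, 1, 10; M̄R̄ = 290.0000 / 13 = 22.3077
LCL = X̄ − 3·M̄R̄/d₂ = 396.7857 − 3 × 22.3077 / 1.128 = 337.4567

337.457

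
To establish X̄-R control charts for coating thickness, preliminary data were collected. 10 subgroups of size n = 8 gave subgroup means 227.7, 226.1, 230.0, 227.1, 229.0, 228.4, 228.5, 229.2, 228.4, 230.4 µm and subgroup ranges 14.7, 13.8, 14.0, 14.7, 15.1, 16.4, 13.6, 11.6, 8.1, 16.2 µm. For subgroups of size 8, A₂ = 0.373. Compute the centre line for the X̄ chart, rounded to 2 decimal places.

228.48

X̄̄ = (227.7 + 226.1 + 230.0 + 227.1 + 229.0 + 228.4 + 228.5 + 229.2 + 228.4 + 230.4) / 10 = 2284.8000 / 10 = 228.4800
CL = X̄̄ = 228.4800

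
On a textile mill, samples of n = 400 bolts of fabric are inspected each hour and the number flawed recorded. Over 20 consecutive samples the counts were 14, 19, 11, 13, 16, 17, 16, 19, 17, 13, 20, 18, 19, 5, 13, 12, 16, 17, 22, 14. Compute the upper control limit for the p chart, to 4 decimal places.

0.0679

p̄ = Σdᵢ / (k·n) = 311 / (20 × 400) = 0.03887
UCL = p̄ + 3·√(p̄(1−p̄)/n) = 0.03887 + 3 × √(0.03887×0.96113/400) = 0.03887 + 3 × 0.00966 = 0.06787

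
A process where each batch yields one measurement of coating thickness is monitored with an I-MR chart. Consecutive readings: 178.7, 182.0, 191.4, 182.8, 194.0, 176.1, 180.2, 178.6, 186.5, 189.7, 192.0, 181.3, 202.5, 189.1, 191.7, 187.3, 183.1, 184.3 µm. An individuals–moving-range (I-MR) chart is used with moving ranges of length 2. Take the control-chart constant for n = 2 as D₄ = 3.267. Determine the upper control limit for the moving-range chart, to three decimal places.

24.445

Moving ranges: 3.3, 9.4, 8.6, 11.2, 17.9, 4.1, 1.6, 7.9, 3.2, 2.3, 10.7, 21.2, 13.4, 2.6, 4.4, 4.2, 1.2; M̄R̄ = 127.2000 / 17 = 7.4824
UCL_MR = D₄·M̄R̄ = 3.267 × 7.4824 = 24.4448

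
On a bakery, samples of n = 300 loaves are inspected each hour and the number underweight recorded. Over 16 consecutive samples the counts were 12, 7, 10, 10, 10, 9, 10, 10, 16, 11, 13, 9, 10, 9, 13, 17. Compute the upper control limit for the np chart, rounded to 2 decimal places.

p̄ = Σdᵢ / (k·n) = 176 / (16 × 300) = 0.03667
UCL = np̄ + 3·√(np̄(1−p̄)) = 11.0000 + 3 × √(11.0000×0.96333) = 11.0000 + 3 × 3.2553 = 20.7658

20.77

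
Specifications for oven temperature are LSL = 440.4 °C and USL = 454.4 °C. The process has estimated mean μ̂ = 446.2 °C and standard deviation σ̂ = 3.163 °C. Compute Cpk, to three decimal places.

Cpu = (USL − μ̂) / (3σ̂) = (454.4 − 446.2) / (3 × 3.163) = 0.8642; Cpl = (μ̂ − LSL) / (3σ̂) = (446.2 − 440.4) / (3 × 3.163) = 0.6112; Cpk = min(Cpu, Cpl) = 0.6112

0.611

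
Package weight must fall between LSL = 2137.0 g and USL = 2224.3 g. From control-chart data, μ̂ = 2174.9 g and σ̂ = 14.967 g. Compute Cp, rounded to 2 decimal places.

Cp = (USL − LSL) / (6σ̂) = (2224.3 − 2137.0) / (6 × 14.967) = 87.3000 / 89.8020 = 0.9721

0.97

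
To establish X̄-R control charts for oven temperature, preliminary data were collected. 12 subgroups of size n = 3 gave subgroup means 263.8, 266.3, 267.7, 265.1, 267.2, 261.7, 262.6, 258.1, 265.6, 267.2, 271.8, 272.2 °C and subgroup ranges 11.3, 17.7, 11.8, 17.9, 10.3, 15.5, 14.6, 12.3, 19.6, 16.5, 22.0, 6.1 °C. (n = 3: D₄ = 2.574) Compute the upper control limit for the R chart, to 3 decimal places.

R̄ = (11.3 + 17.7 + 11.8 + 17.9 + 10.3 + 15.5 + 14.6 + 12.3 + 19.6 + 16.5 + 22.0 + 6.1) / 12 = 175.6000 / 12 = 14.6333
UCL_R = D₄·R̄ = 2.574 × 14.6333 = 37.6662

37.666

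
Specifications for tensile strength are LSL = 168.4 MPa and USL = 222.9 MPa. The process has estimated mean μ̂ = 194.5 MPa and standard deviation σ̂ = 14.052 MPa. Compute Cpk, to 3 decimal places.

Cpu = (USL − μ̂) / (3σ̂) = (222.9 − 194.5) / (3 × 14.052) = 0.6737; Cpl = (μ̂ − LSL) / (3σ̂) = (194.5 − 168.4) / (3 × 14.052) = 0.6191; Cpk = min(Cpu, Cpl) = 0.6191

0.619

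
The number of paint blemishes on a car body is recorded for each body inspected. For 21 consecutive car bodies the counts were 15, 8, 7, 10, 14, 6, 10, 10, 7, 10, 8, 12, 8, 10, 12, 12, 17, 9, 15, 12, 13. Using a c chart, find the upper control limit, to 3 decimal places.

c̄ = (15 + 8 + 7 + 10 + 14 + 6 + 10 + 10 + 7 + 10 + 8 + 12 + 8 + 10 + 12 + 12 + 17 + 9 + 15 + 12 + 13) / 21 = 225 / 21 = 10.7143
UCL = c̄ + 3√c̄ = 10.7143 + 3 × √10.7143 = 10.7143 + 3 × 3.2733 = 20.5341

20.534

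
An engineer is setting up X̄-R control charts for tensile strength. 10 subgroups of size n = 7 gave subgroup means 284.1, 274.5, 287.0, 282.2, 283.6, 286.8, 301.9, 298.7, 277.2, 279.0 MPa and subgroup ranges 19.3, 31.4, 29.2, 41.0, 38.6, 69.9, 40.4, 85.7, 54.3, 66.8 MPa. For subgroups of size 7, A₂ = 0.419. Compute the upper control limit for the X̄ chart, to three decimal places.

X̄̄ = (284.1 + 274.5 + 287.0 + 282.2 + 283.6 + 286.8 + 301.9 + 298.7 + 277.2 + 279.0) / 10 = 2855.0000 / 10 = 285.5000
R̄ = (19.3 + 31.4 + 29.2 + 41.0 + 38.6 + 69.9 + 40.4 + 85.7 + 54.3 + 66.8) / 10 = 476.6000 / 10 = 47.6600
UCL = X̄̄ + A₂·R̄ = 285.5000 + 0.419 × 47.6600 = 305.4695

305.470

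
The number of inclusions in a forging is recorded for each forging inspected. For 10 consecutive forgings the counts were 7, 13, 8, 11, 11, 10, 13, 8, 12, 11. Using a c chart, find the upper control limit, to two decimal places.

c̄ = (7 + 13 + 8 + 11 + 11 + 10 + 13 + 8 + 12 + 11) / 10 = 104 / 10 = 10.4000
UCL = c̄ + 3√c̄ = 10.4000 + 3 × √10.4000 = 10.4000 + 3 × 3.2249 = 20.0747

20.07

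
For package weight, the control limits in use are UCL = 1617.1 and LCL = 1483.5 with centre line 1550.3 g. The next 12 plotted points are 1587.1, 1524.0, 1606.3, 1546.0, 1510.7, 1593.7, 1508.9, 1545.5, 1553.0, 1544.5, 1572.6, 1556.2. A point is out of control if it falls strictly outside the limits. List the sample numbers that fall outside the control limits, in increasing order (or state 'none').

none

All 12 points lie within [1483.5, 1617.1].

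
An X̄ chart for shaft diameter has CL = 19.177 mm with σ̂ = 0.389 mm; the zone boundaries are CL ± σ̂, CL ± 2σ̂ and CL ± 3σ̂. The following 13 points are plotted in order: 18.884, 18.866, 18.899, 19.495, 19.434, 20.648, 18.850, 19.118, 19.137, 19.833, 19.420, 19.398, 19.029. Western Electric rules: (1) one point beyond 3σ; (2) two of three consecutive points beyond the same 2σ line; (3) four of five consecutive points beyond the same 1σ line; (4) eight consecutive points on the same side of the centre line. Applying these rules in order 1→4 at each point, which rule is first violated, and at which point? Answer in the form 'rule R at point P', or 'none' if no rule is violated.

Zone of each point (C = within 1σ̂, B = 1σ̂–2σ̂, A = 2σ̂–3σ̂, * = beyond 3σ̂; sign = side of CL): 1:-C, 2:-C, 3:-C, 4:+C, 5:+C, 6:+*, 7:-C, 8:-C, 9:-C, 10:+B, 11:+C, 12:+C, 13:-C
Rule 1 (one point beyond the 3σ limits) is satisfied at point 6.

rule 1 at point 6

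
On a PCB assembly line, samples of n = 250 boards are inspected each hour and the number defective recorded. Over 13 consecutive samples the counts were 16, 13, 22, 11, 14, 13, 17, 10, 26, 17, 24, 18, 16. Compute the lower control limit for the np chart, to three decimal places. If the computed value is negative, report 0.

p̄ = Σdᵢ / (k·n) = 217 / (13 × 250) = 0.06677
LCL = np̄ − 3·√(np̄(1−p̄)) = 16.6923 − 3 × 3.9469 = 4.8517

4.852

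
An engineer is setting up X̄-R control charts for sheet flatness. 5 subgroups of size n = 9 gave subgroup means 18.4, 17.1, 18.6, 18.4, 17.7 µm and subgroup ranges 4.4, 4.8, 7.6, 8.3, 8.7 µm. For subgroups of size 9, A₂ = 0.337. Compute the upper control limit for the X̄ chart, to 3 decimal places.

X̄̄ = (18.4 + 17.1 + 18.6 + 18.4 + 17.7) / 5 = 90.2000 / 5 = 18.0400
R̄ = (4.4 + 4.8 + 7.6 + 8.3 + 8.7) / 5 = 33.8000 / 5 = 6.7600
UCL = X̄̄ + A₂·R̄ = 18.0400 + 0.337 × 6.7600 = 20.3181

20.318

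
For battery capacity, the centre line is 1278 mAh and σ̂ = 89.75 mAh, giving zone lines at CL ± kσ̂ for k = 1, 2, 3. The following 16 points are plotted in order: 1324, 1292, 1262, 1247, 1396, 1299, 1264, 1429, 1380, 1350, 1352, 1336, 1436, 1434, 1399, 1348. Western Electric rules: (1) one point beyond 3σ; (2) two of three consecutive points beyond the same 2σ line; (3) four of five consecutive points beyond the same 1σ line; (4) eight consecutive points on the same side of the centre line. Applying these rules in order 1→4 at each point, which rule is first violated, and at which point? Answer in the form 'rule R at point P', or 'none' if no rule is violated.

Zone of each point (C = within 1σ̂, B = 1σ̂–2σ̂, A = 2σ̂–3σ̂, * = beyond 3σ̂; sign = side of CL): 1:+C, 2:+C, 3:-C, 4:-C, 5:+B, 6:+C, 7:-C, 8:+B, 9:+B, 10:+C, 11:+C, 12:+C, 13:+B, 14:+B, 15:+B, 16:+C
Rule 4 (eight consecutive points on the same side of the centre line) is satisfied at point 15.

rule 4 at point 15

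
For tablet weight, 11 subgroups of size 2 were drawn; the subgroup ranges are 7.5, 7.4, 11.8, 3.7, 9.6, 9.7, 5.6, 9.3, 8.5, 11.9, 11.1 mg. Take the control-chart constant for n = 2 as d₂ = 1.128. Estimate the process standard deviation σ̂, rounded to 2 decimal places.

7.75

R̄ = (7.5 + 7.4 + 11.8 + 3.7 + 9.6 + 9.7 + 5.6 + 9.3 + 8.5 + 11.9 + 11.1) / 11 = 8.7364
σ̂ = R̄ / d₂ = 8.7364 / 1.128 = 7.7450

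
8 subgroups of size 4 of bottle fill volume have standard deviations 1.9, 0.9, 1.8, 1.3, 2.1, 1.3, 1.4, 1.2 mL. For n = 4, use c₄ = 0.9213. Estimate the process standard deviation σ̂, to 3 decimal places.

1.615

s̄ = (1.9 + 0.9 + 1.8 + 1.3 + 2.1 + 1.3 + 1.4 + 1.2) / 8 = 1.4875
σ̂ = s̄ / c₄ = 1.4875 / 0.9213 = 1.6146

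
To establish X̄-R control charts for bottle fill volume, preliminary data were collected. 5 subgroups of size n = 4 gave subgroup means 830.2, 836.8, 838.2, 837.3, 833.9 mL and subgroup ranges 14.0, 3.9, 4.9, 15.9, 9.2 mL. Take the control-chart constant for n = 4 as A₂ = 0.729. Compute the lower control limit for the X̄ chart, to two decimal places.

X̄̄ = (830.2 + 836.8 + 838.2 + 837.3 + 833.9) / 5 = 4176.4000 / 5 = 835.2800
R̄ = (14.0 + 3.9 + 4.9 + 15.9 + 9.2) / 5 = 47.9000 / 5 = 9.5800
LCL = X̄̄ − A₂·R̄ = 835.2800 − 0.729 × 9.5800 = 828.2962

828.30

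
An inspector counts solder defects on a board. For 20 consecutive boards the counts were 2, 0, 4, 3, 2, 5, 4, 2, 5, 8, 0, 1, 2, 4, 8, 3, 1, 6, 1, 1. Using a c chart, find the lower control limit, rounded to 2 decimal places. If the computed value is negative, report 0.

c̄ = (2 + 0 + 4 + 3 + 2 + 5 + 4 + 2 + 5 + 8 + 0 + 1 + 2 + 4 + 8 + 3 + 1 + 6 + 1 + 1) / 20 = 62 / 20 = 3.1000
LCL = c̄ − 3√c̄ = 3.1000 − 3 × 1.7607 = -2.1820 → 0 (cannot be negative)

0.00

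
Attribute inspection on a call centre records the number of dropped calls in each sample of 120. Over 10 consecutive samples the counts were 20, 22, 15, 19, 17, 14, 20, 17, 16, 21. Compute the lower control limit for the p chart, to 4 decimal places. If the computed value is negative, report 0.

0.0528

p̄ = Σdᵢ / (k·n) = 181 / (10 × 120) = 0.15083
LCL = p̄ − 3·√(p̄(1−p̄)/n) = 0.15083 − 3 × 0.03267 = 0.05282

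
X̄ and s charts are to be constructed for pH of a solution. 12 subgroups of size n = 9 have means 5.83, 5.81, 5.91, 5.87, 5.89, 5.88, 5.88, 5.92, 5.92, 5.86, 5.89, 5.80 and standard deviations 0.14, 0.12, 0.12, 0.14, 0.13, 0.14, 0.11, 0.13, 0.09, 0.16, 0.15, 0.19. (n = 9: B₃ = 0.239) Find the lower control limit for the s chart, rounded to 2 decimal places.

0.03

s̄ = (0.14 + 0.12 + 0.12 + 0.14 + 0.13 + 0.14 + 0.11 + 0.13 + 0.09 + 0.16 + 0.15 + 0.19) / 12 = 0.1350
LCL_s = B₃·s̄ = 0.239 × 0.1350 = 0.0323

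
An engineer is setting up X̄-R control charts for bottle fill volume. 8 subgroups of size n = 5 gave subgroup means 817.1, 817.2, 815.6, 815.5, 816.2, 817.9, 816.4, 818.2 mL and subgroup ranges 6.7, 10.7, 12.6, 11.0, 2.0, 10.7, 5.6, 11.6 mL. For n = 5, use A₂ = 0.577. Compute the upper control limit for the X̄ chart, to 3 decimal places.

X̄̄ = (817.1 + 817.2 + 815.6 + 815.5 + 816.2 + 817.9 + 816.4 + 818.2) / 8 = 6534.1000 / 8 = 816.7625
R̄ = (6.7 + 10.7 + 12.6 + 11.0 + 2.0 + 10.7 + 5.6 + 11.6) / 8 = 70.9000 / 8 = 8.8625
UCL = X̄̄ + A₂·R̄ = 816.7625 + 0.577 × 8.8625 = 821.8762

821.876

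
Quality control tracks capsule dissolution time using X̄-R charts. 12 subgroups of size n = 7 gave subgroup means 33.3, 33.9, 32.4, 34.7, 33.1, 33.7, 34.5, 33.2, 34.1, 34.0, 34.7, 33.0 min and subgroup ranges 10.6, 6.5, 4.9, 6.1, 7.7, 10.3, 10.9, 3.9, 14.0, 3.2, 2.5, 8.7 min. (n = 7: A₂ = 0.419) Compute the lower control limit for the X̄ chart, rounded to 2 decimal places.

X̄̄ = (33.3 + 33.9 + 32.4 + 34.7 + 33.1 + 33.7 + 34.5 + 33.2 + 34.1 + 34.0 + 34.7 + 33.0) / 12 = 404.6000 / 12 = 33.7167
R̄ = (10.6 + 6.5 + 4.9 + 6.1 + 7.7 + 10.3 + 10.9 + 3.9 + 14.0 + 3.2 + 2.5 + 8.7) / 12 = 89.3000 / 12 = 7.4417
LCL = X̄̄ − A₂·R̄ = 33.7167 − 0.419 × 7.4417 = 30.5986

30.60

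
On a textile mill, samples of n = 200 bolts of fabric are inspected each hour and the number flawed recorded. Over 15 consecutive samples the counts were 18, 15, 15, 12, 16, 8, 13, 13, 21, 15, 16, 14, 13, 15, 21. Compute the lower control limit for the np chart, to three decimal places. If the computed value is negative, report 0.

3.825

p̄ = Σdᵢ / (k·n) = 225 / (15 × 200) = 0.07500
LCL = np̄ − 3·√(np̄(1−p̄)) = 15.0000 − 3 × 3.7249 = 3.8253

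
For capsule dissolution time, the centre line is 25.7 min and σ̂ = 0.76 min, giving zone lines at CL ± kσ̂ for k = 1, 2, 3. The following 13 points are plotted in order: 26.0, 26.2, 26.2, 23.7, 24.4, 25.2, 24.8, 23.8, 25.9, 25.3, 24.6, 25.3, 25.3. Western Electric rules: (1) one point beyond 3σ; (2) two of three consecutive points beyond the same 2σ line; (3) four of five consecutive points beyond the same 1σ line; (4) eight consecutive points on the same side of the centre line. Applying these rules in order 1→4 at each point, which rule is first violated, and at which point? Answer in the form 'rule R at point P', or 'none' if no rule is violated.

rule 3 at point 8

Zone of each point (C = within 1σ̂, B = 1σ̂–2σ̂, A = 2σ̂–3σ̂, * = beyond 3σ̂; sign = side of CL): 1:+C, 2:+C, 3:+C, 4:-A, 5:-B, 6:-C, 7:-B, 8:-A, 9:+C, 10:-C, 11:-B, 12:-C, 13:-C
Rule 3 (four of five consecutive points beyond the same 1σ limit) is satisfied at point 8.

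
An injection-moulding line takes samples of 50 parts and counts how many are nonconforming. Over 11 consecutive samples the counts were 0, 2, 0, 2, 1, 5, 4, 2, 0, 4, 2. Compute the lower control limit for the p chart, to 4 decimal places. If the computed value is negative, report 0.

0.0000

p̄ = Σdᵢ / (k·n) = 22 / (11 × 50) = 0.04000
LCL = p̄ − 3·√(p̄(1−p̄)/n) = 0.04000 − 3 × 0.02771 = -0.04314 → 0 (negative, so LCL = 0)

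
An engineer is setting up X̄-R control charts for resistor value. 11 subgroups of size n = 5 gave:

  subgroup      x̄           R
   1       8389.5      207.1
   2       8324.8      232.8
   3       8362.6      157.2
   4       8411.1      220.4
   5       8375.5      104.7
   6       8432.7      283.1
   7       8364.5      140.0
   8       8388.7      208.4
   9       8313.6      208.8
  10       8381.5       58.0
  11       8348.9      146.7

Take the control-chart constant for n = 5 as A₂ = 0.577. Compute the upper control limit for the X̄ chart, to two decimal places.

8475.32

X̄̄ = (8389.5 + 8324.8 + 8362.6 + 8411.1 + 8375.5 + 8432.7 + 8364.5 + 8388.7 + 8313.6 + 8381.5 + 8348.9) / 11 = 92093.4000 / 11 = 8372.1273
R̄ = (207.1 + 232.8 + 157.2 + 220.4 + 104.7 + 283.1 + 140.0 + 208.4 + 208.8 + 58.0 + 146.7) / 11 = 1967.2000 / 11 = 178.8364
UCL = X̄̄ + A₂·R̄ = 8372.1273 + 0.577 × 178.8364 = 8475.3159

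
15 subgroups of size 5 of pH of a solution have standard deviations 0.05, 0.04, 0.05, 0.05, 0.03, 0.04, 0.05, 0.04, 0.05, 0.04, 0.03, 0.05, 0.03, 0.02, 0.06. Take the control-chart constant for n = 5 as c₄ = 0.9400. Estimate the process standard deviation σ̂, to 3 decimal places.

s̄ = (0.05 + 0.04 + 0.05 + 0.05 + 0.03 + 0.04 + 0.05 + 0.04 + 0.05 + 0.04 + 0.03 + 0.05 + 0.03 + 0.02 + 0.06) / 15 = 0.0420
σ̂ = s̄ / c₄ = 0.0420 / 0.9400 = 0.0447

0.045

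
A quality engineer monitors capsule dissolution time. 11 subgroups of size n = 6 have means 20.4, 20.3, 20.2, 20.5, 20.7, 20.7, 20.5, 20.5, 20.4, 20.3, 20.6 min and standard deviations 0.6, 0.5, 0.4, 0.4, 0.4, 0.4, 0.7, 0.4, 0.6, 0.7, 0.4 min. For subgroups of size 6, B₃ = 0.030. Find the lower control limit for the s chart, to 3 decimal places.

s̄ = (0.6 + 0.5 + 0.4 + 0.4 + 0.4 + 0.4 + 0.7 + 0.4 + 0.6 + 0.7 + 0.4) / 11 = 0.5000
LCL_s = B₃·s̄ = 0.030 × 0.5000 = 0.0150

0.015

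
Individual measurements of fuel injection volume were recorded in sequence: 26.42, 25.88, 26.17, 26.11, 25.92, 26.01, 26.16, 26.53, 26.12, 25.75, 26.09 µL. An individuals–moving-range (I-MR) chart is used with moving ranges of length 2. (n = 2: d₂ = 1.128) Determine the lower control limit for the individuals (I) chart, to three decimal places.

25.358

X̄ = (26.42 + 25.88 + 26.17 + 26.11 + 25.92 + 26.01 + 26.16 + 26.53 + 26.12 + 25.75 + 26.09) / 11 = 26.1055
Moving ranges: 0.54, 0.29, 0.06, 0.19, 0.09, 0.15, 0.37, 0.41, 0.37, 0.34; M̄R̄ = 2.8100 / 10 = 0.2810
LCL = X̄ − 3·M̄R̄/d₂ = 26.1055 − 3 × 0.2810 / 1.128 = 25.3581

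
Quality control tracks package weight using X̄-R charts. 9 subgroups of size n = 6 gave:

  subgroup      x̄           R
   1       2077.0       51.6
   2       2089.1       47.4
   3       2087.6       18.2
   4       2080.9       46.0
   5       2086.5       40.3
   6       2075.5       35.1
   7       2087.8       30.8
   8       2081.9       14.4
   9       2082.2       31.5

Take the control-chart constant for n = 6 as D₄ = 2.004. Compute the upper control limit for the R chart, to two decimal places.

R̄ = (51.6 + 47.4 + 18.2 + 46.0 + 40.3 + 35.1 + 30.8 + 14.4 + 31.5) / 9 = 315.3000 / 9 = 35.0333
UCL_R = D₄·R̄ = 2.004 × 35.0333 = 70.2068

70.21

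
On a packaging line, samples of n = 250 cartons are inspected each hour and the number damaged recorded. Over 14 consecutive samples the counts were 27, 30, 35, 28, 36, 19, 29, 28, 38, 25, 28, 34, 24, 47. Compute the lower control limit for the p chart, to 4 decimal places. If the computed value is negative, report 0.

p̄ = Σdᵢ / (k·n) = 428 / (14 × 250) = 0.12229
LCL = p̄ − 3·√(p̄(1−p̄)/n) = 0.12229 − 3 × 0.02072 = 0.06013

0.0601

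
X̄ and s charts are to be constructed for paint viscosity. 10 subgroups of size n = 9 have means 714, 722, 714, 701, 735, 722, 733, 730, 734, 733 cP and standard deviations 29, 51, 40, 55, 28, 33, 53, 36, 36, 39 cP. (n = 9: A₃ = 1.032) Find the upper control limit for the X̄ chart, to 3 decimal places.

765.080

X̄̄ = (714 + 722 + 714 + 701 + 735 + 722 + 733 + 730 + 734 + 733) / 10 = 723.8000
s̄ = (29 + 51 + 40 + 55 + 28 + 33 + 53 + 36 + 36 + 39) / 10 = 40.0000
UCL = X̄̄ + A₃·s̄ = 723.8000 + 1.032 × 40.0000 = 765.0800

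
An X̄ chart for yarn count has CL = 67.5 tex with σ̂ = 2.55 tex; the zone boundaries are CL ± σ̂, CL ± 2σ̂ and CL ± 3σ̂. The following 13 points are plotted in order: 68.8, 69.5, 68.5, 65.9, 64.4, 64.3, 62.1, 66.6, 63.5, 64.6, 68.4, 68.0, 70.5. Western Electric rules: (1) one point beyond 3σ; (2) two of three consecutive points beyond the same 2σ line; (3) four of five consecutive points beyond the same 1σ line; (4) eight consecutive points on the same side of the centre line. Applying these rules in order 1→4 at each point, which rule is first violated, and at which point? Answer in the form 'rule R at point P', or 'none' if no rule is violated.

Zone of each point (C = within 1σ̂, B = 1σ̂–2σ̂, A = 2σ̂–3σ̂, * = beyond 3σ̂; sign = side of CL): 1:+C, 2:+C, 3:+C, 4:-C, 5:-B, 6:-B, 7:-A, 8:-C, 9:-B, 10:-B, 11:+C, 12:+C, 13:+B
Rule 3 (four of five consecutive points beyond the same 1σ limit) is satisfied at point 9.

rule 3 at point 9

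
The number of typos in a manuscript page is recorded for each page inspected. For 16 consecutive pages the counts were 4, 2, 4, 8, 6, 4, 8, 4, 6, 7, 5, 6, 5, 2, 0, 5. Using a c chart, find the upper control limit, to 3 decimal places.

c̄ = (4 + 2 + 4 + 8 + 6 + 4 + 8 + 4 + 6 + 7 + 5 + 6 + 5 + 2 + 0 + 5) / 16 = 76 / 16 = 4.7500
UCL = c̄ + 3√c̄ = 4.7500 + 3 × √4.7500 = 4.7500 + 3 × 2.1794 = 11.2883

11.288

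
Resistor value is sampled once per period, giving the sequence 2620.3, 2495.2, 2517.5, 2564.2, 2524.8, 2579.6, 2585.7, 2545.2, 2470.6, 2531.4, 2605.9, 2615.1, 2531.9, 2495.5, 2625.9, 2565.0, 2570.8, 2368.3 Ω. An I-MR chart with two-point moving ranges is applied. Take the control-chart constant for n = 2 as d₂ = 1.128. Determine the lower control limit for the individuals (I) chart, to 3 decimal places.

X̄ = (2620.3 + 2495.2 + 2517.5 + 2564.2 + 2524.8 + 2579.6 + 2585.7 + 2545.2 + 2470.6 + 2531.4 + 2605.9 + 2615.1 + 2531.9 + 2495.5 + 2625.9 + 2565.0 + 2570.8 + 2368.3) / 18 = 2545.1611
Moving ranges: 125.1, 22.3, 46.7, 39.4, 54.8, 6.1, 40.5, 74.6, 60.8, 74.5, 9.2, 83.2, 36.4, 130.4, 60.9, 5.8, 202.5; M̄R̄ = 1073.2000 / 17 = 63.1294
LCL = X̄ − 3·M̄R̄/d₂ = 2545.1611 − 3 × 63.1294 / 1.128 = 2377.2637

2377.264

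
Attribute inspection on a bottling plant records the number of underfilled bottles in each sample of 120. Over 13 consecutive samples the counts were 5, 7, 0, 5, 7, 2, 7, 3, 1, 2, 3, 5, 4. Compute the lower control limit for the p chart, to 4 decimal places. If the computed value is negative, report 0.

p̄ = Σdᵢ / (k·n) = 51 / (13 × 120) = 0.03269
LCL = p̄ − 3·√(p̄(1−p̄)/n) = 0.03269 − 3 × 0.01623 = -0.01601 → 0 (negative, so LCL = 0)

0.0000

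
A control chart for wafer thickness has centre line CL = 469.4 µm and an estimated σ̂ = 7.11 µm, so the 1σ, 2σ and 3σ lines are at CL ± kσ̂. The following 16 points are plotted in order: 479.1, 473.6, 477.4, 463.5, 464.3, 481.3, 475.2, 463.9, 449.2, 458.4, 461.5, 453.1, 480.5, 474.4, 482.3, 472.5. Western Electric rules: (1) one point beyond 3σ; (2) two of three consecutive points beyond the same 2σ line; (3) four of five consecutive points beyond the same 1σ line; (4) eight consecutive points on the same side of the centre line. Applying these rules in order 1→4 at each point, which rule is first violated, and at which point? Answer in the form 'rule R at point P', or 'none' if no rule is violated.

rule 3 at point 12

Zone of each point (C = within 1σ̂, B = 1σ̂–2σ̂, A = 2σ̂–3σ̂, * = beyond 3σ̂; sign = side of CL): 1:+B, 2:+C, 3:+B, 4:-C, 5:-C, 6:+B, 7:+C, 8:-C, 9:-A, 10:-B, 11:-B, 12:-A, 13:+B, 14:+C, 15:+B, 16:+C
Rule 3 (four of five consecutive points beyond the same 1σ limit) is satisfied at point 12.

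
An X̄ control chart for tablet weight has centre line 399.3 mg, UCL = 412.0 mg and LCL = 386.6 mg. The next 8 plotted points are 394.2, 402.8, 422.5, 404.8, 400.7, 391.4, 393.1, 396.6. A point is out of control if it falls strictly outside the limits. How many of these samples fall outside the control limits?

1

Compare each point to [386.6, 412.0]: sample 3 = 422.5 > UCL.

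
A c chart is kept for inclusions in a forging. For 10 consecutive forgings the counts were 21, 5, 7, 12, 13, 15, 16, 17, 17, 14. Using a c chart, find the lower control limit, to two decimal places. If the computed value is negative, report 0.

2.60

c̄ = (21 + 5 + 7 + 12 + 13 + 15 + 16 + 17 + 17 + 14) / 10 = 137 / 10 = 13.7000
LCL = c̄ − 3√c̄ = 13.7000 − 3 × 3.7014 = 2.5959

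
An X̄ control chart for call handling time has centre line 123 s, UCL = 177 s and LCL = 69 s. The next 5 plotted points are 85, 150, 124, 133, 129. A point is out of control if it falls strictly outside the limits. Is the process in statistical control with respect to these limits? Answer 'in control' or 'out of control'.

All 5 points lie within [69, 177].

in control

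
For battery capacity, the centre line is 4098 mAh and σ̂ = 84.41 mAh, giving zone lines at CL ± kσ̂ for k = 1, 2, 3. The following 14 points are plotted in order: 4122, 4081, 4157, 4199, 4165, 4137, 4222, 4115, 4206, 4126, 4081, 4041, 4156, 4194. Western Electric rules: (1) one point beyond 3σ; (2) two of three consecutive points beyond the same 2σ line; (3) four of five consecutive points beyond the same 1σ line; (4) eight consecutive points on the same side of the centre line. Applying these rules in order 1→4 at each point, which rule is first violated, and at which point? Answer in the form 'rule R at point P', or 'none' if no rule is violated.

rule 4 at point 10

Zone of each point (C = within 1σ̂, B = 1σ̂–2σ̂, A = 2σ̂–3σ̂, * = beyond 3σ̂; sign = side of CL): 1:+C, 2:-C, 3:+C, 4:+B, 5:+C, 6:+C, 7:+B, 8:+C, 9:+B, 10:+C, 11:-C, 12:-C, 13:+C, 14:+B
Rule 4 (eight consecutive points on the same side of the centre line) is satisfied at point 10.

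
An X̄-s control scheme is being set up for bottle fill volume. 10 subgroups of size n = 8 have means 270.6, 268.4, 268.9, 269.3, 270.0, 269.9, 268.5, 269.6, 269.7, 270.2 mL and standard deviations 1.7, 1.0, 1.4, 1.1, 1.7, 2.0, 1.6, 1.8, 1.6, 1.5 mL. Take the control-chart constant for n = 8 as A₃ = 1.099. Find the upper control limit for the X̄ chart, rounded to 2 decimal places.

271.20

X̄̄ = (270.6 + 268.4 + 268.9 + 269.3 + 270.0 + 269.9 + 268.5 + 269.6 + 269.7 + 270.2) / 10 = 269.5100
s̄ = (1.7 + 1.0 + 1.4 + 1.1 + 1.7 + 2.0 + 1.6 + 1.8 + 1.6 + 1.5) / 10 = 1.5400
UCL = X̄̄ + A₃·s̄ = 269.5100 + 1.099 × 1.5400 = 271.2025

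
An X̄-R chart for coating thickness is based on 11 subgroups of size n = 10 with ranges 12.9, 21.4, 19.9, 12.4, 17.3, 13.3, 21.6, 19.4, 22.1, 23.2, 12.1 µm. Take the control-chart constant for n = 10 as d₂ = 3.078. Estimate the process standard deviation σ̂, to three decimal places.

R̄ = (12.9 + 21.4 + 19.9 + 12.4 + 17.3 + 13.3 + 21.6 + 19.4 + 22.1 + 23.2 + 12.1) / 11 = 17.7818
σ̂ = R̄ / d₂ = 17.7818 / 3.078 = 5.7771

5.777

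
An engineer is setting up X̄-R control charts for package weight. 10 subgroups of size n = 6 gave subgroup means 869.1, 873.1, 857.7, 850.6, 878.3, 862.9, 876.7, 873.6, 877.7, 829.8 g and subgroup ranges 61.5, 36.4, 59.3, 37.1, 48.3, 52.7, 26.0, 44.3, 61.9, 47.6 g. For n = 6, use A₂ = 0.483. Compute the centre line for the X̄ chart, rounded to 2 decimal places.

864.95

X̄̄ = (869.1 + 873.1 + 857.7 + 850.6 + 878.3 + 862.9 + 876.7 + 873.6 + 877.7 + 829.8) / 10 = 8649.5000 / 10 = 864.9500
CL = X̄̄ = 864.9500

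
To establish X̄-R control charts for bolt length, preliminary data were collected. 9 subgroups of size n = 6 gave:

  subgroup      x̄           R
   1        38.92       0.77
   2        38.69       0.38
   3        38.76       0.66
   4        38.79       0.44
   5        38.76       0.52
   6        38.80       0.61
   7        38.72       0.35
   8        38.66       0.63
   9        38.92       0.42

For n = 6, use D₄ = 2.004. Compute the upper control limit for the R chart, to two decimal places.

1.06

R̄ = (0.77 + 0.38 + 0.66 + 0.44 + 0.52 + 0.61 + 0.35 + 0.63 + 0.42) / 9 = 4.7800 / 9 = 0.5311
UCL_R = D₄·R̄ = 2.004 × 0.5311 = 1.0643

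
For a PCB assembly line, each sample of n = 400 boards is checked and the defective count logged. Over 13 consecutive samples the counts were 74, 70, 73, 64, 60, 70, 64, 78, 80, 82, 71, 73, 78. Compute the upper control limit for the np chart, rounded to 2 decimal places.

95.14

p̄ = Σdᵢ / (k·n) = 937 / (13 × 400) = 0.18019
UCL = np̄ + 3·√(np̄(1−p̄)) = 72.0769 + 3 × √(72.0769×0.81981) = 72.0769 + 3 × 7.6870 = 95.1378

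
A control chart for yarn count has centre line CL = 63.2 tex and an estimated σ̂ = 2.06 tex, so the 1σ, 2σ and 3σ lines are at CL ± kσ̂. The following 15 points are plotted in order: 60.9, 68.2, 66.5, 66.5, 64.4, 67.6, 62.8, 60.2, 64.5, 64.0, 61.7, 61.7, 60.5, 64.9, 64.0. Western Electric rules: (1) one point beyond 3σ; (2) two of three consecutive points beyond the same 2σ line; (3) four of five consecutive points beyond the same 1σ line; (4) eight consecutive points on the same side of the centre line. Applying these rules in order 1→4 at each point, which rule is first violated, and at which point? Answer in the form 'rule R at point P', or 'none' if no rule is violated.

rule 3 at point 6

Zone of each point (C = within 1σ̂, B = 1σ̂–2σ̂, A = 2σ̂–3σ̂, * = beyond 3σ̂; sign = side of CL): 1:-B, 2:+A, 3:+B, 4:+B, 5:+C, 6:+A, 7:-C, 8:-B, 9:+C, 10:+C, 11:-C, 12:-C, 13:-B, 14:+C, 15:+C
Rule 3 (four of five consecutive points beyond the same 1σ limit) is satisfied at point 6.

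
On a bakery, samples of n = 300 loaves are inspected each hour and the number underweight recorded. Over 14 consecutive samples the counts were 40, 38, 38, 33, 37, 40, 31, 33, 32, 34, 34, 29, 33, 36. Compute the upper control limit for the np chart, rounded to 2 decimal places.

51.51

p̄ = Σdᵢ / (k·n) = 488 / (14 × 300) = 0.11619
UCL = np̄ + 3·√(np̄(1−p̄)) = 34.8571 + 3 × √(34.8571×0.88381) = 34.8571 + 3 × 5.5504 = 51.5084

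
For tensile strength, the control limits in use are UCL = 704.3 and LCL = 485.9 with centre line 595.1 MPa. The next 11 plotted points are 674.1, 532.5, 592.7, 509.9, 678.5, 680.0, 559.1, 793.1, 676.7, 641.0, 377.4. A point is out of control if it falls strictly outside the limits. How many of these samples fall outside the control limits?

2

Compare each point to [485.9, 704.3]: sample 8 = 793.1 > UCL; sample 11 = 377.4 < LCL.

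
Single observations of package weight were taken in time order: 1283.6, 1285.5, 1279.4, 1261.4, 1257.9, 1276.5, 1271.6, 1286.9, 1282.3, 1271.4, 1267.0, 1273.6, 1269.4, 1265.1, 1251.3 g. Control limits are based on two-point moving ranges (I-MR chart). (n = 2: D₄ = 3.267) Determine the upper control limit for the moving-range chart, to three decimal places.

27.326

Moving ranges: 1.9, 6.1, 18.0, 3.5, 18.6, 4.9, 15.3, 4.6, 10.9, 4.4, 6.6, 4.2, 4.3, 13.8; M̄R̄ = 117.1000 / 14 = 8.3643
UCL_MR = D₄·M̄R̄ = 3.267 × 8.3643 = 27.3261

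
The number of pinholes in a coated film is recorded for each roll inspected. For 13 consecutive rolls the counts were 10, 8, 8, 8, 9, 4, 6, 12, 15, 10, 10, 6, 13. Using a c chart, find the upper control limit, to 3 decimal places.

18.230

c̄ = (10 + 8 + 8 + 8 + 9 + 4 + 6 + 12 + 15 + 10 + 10 + 6 + 13) / 13 = 119 / 13 = 9.1538
UCL = c̄ + 3√c̄ = 9.1538 + 3 × √9.1538 = 9.1538 + 3 × 3.0255 = 18.2304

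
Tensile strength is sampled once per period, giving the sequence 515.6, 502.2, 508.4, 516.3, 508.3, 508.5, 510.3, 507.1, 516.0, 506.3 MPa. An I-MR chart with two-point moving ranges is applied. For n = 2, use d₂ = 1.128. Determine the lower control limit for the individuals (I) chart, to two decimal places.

492.38

X̄ = (515.6 + 502.2 + 508.4 + 516.3 + 508.3 + 508.5 + 510.3 + 507.1 + 516.0 + 506.3) / 10 = 509.9000
Moving ranges: 13.4, 6.2, 7.9, 8.0, 0.2, 1.8, 3.2, 8.9, 9.7; M̄R̄ = 59.3000 / 9 = 6.5889
LCL = X̄ − 3·M̄R̄/d₂ = 509.9000 − 3 × 6.5889 / 1.128 = 492.3764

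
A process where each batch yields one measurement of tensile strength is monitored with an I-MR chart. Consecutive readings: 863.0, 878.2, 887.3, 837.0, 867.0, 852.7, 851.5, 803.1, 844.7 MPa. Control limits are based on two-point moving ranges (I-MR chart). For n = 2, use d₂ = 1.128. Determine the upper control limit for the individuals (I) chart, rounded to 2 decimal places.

923.68

X̄ = (863.0 + 878.2 + 887.3 + 837.0 + 867.0 + 852.7 + 851.5 + 803.1 + 844.7) / 9 = 853.8333
Moving ranges: 15.2, 9.1, 50.3, 30.0, 14.3, 1.2, 48.4, 41.6; M̄R̄ = 210.1000 / 8 = 26.2625
UCL = X̄ + 3·M̄R̄/d₂ = 853.8333 + 3 × 26.2625 / 1.128 = 923.6804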